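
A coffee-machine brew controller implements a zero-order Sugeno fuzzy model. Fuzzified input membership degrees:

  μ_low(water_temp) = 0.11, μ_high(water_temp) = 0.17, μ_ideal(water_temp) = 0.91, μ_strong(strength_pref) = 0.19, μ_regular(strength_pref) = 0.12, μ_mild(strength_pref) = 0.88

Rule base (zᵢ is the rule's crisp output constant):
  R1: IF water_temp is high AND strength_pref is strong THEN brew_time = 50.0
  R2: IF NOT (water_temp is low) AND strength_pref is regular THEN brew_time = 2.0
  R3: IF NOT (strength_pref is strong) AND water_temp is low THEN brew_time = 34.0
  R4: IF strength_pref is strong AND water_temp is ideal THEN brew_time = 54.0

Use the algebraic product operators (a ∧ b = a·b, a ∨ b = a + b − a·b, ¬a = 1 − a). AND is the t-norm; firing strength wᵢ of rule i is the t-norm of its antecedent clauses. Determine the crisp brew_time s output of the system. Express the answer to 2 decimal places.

35.39

R1 (z=50.0): high=0.17, strong=0.19; AND[a·b] → w = 0.0323
R2 (z=2.0): ¬low=1−0.11=0.89, regular=0.12; AND[a·b] → w = 0.1068
R3 (z=34.0): ¬strong=1−0.19=0.81, low=0.11; AND[a·b] → w = 0.0891
R4 (z=54.0): strong=0.19, ideal=0.91; AND[a·b] → w = 0.1729
Weighted average = (0.0323·50.0 + 0.1068·2.0 + 0.0891·34.0 + 0.1729·54.0) / (0.0323 + 0.1068 + 0.0891 + 0.1729)
  = 14.1946 / 0.4011 = 35.39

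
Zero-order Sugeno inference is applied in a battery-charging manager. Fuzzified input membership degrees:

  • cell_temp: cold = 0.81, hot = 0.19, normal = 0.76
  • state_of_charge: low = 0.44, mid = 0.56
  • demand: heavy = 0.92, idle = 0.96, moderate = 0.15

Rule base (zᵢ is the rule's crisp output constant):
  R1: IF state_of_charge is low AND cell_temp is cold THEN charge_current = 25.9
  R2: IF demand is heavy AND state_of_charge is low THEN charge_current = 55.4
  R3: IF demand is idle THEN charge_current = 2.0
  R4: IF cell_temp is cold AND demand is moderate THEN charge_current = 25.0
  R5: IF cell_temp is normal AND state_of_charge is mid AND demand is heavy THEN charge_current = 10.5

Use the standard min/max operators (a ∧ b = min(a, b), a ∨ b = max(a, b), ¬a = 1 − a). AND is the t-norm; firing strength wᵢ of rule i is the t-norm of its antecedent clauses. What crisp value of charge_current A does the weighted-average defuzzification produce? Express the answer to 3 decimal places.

R1 (z=25.9): low=0.44, cold=0.81; AND[min(a, b)] → w = 0.44
R2 (z=55.4): heavy=0.92, low=0.44; AND[min(a, b)] → w = 0.44
R3 (z=2.0): idle=0.96 → w = 0.96
R4 (z=25.0): cold=0.81, moderate=0.15; AND[min(a, b)] → w = 0.15
R5 (z=10.5): normal=0.76, mid=0.56, heavy=0.92; AND[min(a, b)] → w = 0.56
Weighted average = (0.44·25.9 + 0.44·55.4 + 0.96·2.0 + 0.15·25.0 + 0.56·10.5) / (0.44 + 0.44 + 0.96 + 0.15 + 0.56)
  = 47.3220 / 2.5500 = 18.558

18.558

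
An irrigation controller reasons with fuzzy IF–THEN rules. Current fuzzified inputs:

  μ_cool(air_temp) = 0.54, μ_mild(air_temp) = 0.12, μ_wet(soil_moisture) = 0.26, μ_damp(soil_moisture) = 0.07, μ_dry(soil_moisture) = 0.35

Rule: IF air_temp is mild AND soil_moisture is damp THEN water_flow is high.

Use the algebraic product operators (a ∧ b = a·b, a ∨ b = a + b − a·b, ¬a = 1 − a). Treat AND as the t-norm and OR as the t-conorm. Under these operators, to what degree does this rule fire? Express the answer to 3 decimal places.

0.008

firing strength: mild=0.12, damp=0.07; AND[a·b] → w = 0.0084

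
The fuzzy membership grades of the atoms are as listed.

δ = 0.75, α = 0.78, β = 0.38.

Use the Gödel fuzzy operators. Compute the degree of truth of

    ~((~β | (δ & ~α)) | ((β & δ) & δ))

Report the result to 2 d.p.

0.38

~β = 1 − 0.38 = 0.62
~α = 1 − 0.78 = 0.22
δ & ~α = min(a, b) on (0.75, 0.22) = 0.22
~β | (δ & ~α) = max(a, b) on (0.62, 0.22) = 0.62
β & δ = min(a, b) on (0.38, 0.75) = 0.38
(β & δ) & δ = min(a, b) on (0.38, 0.75) = 0.38
(~β | (δ & ~α)) | ((β & δ) & δ) = max(a, b) on (0.62, 0.38) = 0.62
~((~β | (δ & ~α)) | ((β & δ) & δ)) = 1 − 0.62 = 0.38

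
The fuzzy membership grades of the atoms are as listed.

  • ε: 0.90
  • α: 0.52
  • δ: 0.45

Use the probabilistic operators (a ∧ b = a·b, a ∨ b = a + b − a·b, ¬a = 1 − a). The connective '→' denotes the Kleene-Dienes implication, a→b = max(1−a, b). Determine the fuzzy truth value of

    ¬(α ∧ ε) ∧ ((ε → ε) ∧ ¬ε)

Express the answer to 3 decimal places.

α ∧ ε = a·b on (0.5200, 0.9000) = 0.4680
¬(α ∧ ε) = 1 − 0.4680 = 0.5320
ε → ε  [Kleene-Dienes: max(1−a, b)] with a=0.9000, b=0.9000 → 0.9000
¬ε = 1 − 0.9000 = 0.1000
(ε → ε) ∧ ¬ε = a·b on (0.9000, 0.1000) = 0.0900
¬(α ∧ ε) ∧ ((ε → ε) ∧ ¬ε) = a·b on (0.5320, 0.0900) = 0.0479

0.048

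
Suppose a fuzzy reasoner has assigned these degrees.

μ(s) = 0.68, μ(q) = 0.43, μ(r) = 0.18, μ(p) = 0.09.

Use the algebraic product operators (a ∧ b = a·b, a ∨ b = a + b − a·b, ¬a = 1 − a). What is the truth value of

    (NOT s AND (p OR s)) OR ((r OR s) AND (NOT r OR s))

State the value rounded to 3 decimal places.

NOT s = 1 − 0.6800 = 0.3200
p OR s = a + b − a·b on (0.0900, 0.6800) = 0.7088
NOT s AND (p OR s) = a·b on (0.3200, 0.7088) = 0.2268
r OR s = a + b − a·b on (0.1800, 0.6800) = 0.7376
NOT r = 1 − 0.1800 = 0.8200
NOT r OR s = a + b − a·b on (0.8200, 0.6800) = 0.9424
(r OR s) AND (NOT r OR s) = a·b on (0.7376, 0.9424) = 0.6951
(NOT s AND (p OR s)) OR ((r OR s) AND (NOT r OR s)) = a + b − a·b on (0.2268, 0.6951) = 0.7643

0.764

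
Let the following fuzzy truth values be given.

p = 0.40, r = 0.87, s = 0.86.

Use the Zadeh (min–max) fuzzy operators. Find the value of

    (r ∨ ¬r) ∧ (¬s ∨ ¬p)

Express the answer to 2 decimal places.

0.60

¬r = 1 − 0.87 = 0.13
r ∨ ¬r = max(a, b) on (0.87, 0.13) = 0.87
¬s = 1 − 0.86 = 0.14
¬p = 1 − 0.40 = 0.60
¬s ∨ ¬p = max(a, b) on (0.14, 0.60) = 0.60
(r ∨ ¬r) ∧ (¬s ∨ ¬p) = min(a, b) on (0.87, 0.60) = 0.60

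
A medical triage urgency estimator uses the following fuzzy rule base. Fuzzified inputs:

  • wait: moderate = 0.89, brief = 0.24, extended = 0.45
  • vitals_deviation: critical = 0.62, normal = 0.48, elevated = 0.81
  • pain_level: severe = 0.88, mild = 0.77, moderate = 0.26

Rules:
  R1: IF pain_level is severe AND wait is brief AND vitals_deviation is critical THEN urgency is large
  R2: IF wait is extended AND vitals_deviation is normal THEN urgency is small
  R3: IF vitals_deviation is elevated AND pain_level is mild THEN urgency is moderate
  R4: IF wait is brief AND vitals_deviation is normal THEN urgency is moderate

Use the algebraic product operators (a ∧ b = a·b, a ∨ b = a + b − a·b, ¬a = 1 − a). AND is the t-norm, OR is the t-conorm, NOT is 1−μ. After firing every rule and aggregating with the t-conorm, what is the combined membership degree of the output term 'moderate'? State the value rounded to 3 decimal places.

0.667

R1: severe=0.88, brief=0.24, critical=0.62; AND[a·b] → w = 0.1309
R2: extended=0.45, normal=0.48; AND[a·b] → w = 0.2160
R3: elevated=0.81, mild=0.77; AND[a·b] → w = 0.6237
R4: brief=0.24, normal=0.48; AND[a·b] → w = 0.1152
Rules with consequent 'moderate': {R3, R4} → strengths 0.6237, 0.1152
Aggregate via t-conorm [a + b − a·b]: 0.6670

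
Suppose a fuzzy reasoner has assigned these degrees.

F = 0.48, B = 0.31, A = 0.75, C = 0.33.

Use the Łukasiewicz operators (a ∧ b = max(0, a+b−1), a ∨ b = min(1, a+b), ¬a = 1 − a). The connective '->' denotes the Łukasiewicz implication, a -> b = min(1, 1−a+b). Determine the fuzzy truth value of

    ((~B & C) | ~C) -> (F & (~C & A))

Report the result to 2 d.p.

~B = 1 − 0.31 = 0.69
~B & C = max(0, a+b−1) on (0.69, 0.33) = 0.02
~C = 1 − 0.33 = 0.67
(~B & C) | ~C = min(1, a+b) on (0.02, 0.67) = 0.69
~C = 1 − 0.33 = 0.67
~C & A = max(0, a+b−1) on (0.67, 0.75) = 0.42
F & (~C & A) = max(0, a+b−1) on (0.48, 0.42) = 0.00
((~B & C) | ~C) -> (F & (~C & A))  [Łukasiewicz: min(1, 1−a+b)] with a=0.69, b=0.00 → 0.31

0.31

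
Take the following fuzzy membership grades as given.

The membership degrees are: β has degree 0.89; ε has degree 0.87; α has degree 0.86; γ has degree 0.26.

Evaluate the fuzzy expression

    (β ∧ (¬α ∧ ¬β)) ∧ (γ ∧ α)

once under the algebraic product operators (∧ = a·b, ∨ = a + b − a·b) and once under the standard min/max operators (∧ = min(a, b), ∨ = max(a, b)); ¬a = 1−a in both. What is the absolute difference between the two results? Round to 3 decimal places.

Under algebraic product:
  ¬α = 1 − 0.8600 = 0.1400
  ¬β = 1 − 0.8900 = 0.1100
  ¬α ∧ ¬β = a·b on (0.1400, 0.1100) = 0.0154
  β ∧ (¬α ∧ ¬β) = a·b on (0.8900, 0.0154) = 0.0137
  γ ∧ α = a·b on (0.2600, 0.8600) = 0.2236
  (β ∧ (¬α ∧ ¬β)) ∧ (γ ∧ α) = a·b on (0.0137, 0.2236) = 0.0031
  → value = 0.0031
Under standard min/max:
  ¬α = 1 − 0.86 = 0.14
  ¬β = 1 − 0.89 = 0.11
  ¬α ∧ ¬β = min(a, b) on (0.14, 0.11) = 0.11
  β ∧ (¬α ∧ ¬β) = min(a, b) on (0.89, 0.11) = 0.11
  γ ∧ α = min(a, b) on (0.26, 0.86) = 0.26
  (β ∧ (¬α ∧ ¬β)) ∧ (γ ∧ α) = min(a, b) on (0.11, 0.26) = 0.11
  → value = 0.1100
|0.0031 − 0.1100| = 0.107

0.107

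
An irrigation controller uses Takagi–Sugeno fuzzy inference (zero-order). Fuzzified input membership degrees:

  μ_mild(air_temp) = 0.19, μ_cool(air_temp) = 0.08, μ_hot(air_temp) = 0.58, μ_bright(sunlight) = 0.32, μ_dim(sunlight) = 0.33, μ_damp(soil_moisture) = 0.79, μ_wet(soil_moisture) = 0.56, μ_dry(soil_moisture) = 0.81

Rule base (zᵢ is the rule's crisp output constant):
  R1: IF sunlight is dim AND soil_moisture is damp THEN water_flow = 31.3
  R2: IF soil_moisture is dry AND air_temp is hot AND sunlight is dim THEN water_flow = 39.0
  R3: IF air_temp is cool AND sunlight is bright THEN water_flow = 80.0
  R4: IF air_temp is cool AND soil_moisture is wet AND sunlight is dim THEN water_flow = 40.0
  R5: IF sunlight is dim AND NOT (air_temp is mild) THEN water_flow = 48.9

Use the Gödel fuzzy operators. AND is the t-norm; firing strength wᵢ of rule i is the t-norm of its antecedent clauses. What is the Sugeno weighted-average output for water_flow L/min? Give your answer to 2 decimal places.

R1 (z=31.3): dim=0.33, damp=0.79; AND[min(a, b)] → w = 0.33
R2 (z=39.0): dry=0.81, hot=0.58, dim=0.33; AND[min(a, b)] → w = 0.33
R3 (z=80.0): cool=0.08, bright=0.32; AND[min(a, b)] → w = 0.08
R4 (z=40.0): cool=0.08, wet=0.56, dim=0.33; AND[min(a, b)] → w = 0.08
R5 (z=48.9): dim=0.33, ¬mild=1−0.19=0.81; AND[min(a, b)] → w = 0.33
Weighted average = (0.33·31.3 + 0.33·39.0 + 0.08·80.0 + 0.08·40.0 + 0.33·48.9) / (0.33 + 0.33 + 0.08 + 0.08 + 0.33)
  = 48.9360 / 1.1500 = 42.55

42.55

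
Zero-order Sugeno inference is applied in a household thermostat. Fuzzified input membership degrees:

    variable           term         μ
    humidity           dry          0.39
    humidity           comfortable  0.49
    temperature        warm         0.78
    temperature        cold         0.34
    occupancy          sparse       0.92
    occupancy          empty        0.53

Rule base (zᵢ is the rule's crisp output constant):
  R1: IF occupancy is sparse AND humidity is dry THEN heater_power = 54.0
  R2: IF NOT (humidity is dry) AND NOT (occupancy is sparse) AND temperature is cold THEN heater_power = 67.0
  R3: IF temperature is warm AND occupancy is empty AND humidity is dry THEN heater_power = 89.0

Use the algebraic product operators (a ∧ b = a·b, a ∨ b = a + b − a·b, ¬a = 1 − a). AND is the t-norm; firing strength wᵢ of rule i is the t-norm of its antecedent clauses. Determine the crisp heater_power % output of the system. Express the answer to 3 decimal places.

R1 (z=54.0): sparse=0.92, dry=0.39; AND[a·b] → w = 0.3588
R2 (z=67.0): ¬dry=1−0.39=0.61, ¬sparse=1−0.92=0.08, cold=0.34; AND[a·b] → w = 0.0166
R3 (z=89.0): warm=0.78, empty=0.53, dry=0.39; AND[a·b] → w = 0.1612
Weighted average = (0.3588·54.0 + 0.0166·67.0 + 0.1612·89.0) / (0.3588 + 0.0166 + 0.1612)
  = 34.8360 / 0.5366 = 64.918

64.918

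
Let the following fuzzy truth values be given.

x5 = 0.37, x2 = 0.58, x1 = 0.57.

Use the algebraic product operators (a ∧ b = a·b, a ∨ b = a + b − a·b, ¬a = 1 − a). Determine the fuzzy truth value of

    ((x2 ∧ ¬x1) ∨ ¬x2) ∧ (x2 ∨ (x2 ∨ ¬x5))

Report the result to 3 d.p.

0.528

¬x1 = 1 − 0.5700 = 0.4300
x2 ∧ ¬x1 = a·b on (0.5800, 0.4300) = 0.2494
¬x2 = 1 − 0.5800 = 0.4200
(x2 ∧ ¬x1) ∨ ¬x2 = a + b − a·b on (0.2494, 0.4200) = 0.5647
¬x5 = 1 − 0.3700 = 0.6300
x2 ∨ ¬x5 = a + b − a·b on (0.5800, 0.6300) = 0.8446
x2 ∨ (x2 ∨ ¬x5) = a + b − a·b on (0.5800, 0.8446) = 0.9347
((x2 ∧ ¬x1) ∨ ¬x2) ∧ (x2 ∨ (x2 ∨ ¬x5)) = a·b on (0.5647, 0.9347) = 0.5278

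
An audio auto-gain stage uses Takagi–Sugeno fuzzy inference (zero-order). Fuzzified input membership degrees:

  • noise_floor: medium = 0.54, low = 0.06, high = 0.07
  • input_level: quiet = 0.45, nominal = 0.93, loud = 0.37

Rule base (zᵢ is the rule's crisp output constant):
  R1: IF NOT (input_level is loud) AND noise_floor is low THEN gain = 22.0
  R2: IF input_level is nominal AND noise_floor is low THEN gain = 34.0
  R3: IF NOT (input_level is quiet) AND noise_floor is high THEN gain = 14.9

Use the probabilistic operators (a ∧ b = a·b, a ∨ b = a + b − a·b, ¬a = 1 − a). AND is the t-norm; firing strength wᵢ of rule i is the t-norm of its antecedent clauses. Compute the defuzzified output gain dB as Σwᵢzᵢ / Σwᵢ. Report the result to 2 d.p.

25.00

R1 (z=22.0): ¬loud=1−0.37=0.63, low=0.06; AND[a·b] → w = 0.0378
R2 (z=34.0): nominal=0.93, low=0.06; AND[a·b] → w = 0.0558
R3 (z=14.9): ¬quiet=1−0.45=0.55, high=0.07; AND[a·b] → w = 0.0385
Weighted average = (0.0378·22.0 + 0.0558·34.0 + 0.0385·14.9) / (0.0378 + 0.0558 + 0.0385)
  = 3.3025 / 0.1321 = 25.00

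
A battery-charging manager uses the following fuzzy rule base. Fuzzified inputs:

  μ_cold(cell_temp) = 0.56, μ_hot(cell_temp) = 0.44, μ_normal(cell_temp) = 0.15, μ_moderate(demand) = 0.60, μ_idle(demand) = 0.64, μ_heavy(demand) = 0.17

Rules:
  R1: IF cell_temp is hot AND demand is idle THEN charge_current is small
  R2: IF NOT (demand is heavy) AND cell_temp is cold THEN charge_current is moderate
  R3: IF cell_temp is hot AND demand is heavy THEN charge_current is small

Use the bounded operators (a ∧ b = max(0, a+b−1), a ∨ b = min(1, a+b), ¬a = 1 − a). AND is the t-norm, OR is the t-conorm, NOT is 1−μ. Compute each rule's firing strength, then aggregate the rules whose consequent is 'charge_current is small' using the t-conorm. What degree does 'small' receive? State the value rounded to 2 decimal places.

R1: hot=0.44, idle=0.64; AND[max(0, a+b−1)] → w = 0.08
R2: ¬heavy=1−0.17=0.83, cold=0.56; AND[max(0, a+b−1)] → w = 0.39
R3: hot=0.44, heavy=0.17; AND[max(0, a+b−1)] → w = 0.00
Rules with consequent 'small': {R1, R3} → strengths 0.08, 0.00
Aggregate via t-conorm [min(1, a+b)]: 0.08

0.08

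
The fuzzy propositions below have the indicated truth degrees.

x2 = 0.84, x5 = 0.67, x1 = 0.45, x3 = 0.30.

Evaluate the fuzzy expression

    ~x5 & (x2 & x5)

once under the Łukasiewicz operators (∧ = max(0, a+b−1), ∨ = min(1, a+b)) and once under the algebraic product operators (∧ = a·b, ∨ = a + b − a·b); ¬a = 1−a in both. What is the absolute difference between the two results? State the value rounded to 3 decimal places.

Under Łukasiewicz:
  ~x5 = 1 − 0.67 = 0.33
  x2 & x5 = max(0, a+b−1) on (0.84, 0.67) = 0.51
  ~x5 & (x2 & x5) = max(0, a+b−1) on (0.33, 0.51) = 0.00
  → value = 0.0000
Under algebraic product:
  ~x5 = 1 − 0.6700 = 0.3300
  x2 & x5 = a·b on (0.8400, 0.6700) = 0.5628
  ~x5 & (x2 & x5) = a·b on (0.3300, 0.5628) = 0.1857
  → value = 0.1857
|0.0000 − 0.1857| = 0.186

0.186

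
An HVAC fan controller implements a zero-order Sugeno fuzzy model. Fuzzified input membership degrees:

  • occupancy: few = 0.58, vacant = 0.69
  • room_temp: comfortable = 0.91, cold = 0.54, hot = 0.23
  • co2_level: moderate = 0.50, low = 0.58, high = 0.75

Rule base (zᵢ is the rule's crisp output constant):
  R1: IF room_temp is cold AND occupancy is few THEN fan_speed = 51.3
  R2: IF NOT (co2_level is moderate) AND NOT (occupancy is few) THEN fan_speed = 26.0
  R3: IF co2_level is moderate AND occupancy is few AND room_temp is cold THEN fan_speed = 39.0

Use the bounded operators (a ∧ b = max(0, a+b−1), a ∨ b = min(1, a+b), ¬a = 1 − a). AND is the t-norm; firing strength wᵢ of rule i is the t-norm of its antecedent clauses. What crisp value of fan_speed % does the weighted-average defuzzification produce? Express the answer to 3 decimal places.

R1 (z=51.3): cold=0.54, few=0.58; AND[max(0, a+b−1)] → w = 0.12
R2 (z=26.0): ¬moderate=1−0.50=0.50, ¬few=1−0.58=0.42; AND[max(0, a+b−1)] → w = 0.00
R3 (z=39.0): moderate=0.50, few=0.58, cold=0.54; AND[max(0, a+b−1)] → w = 0.00
Weighted average = (0.12·51.3 + 0.00·26.0 + 0.00·39.0) / (0.12 + 0.00 + 0.00)
  = 6.1560 / 0.1200 = 51.300

51.300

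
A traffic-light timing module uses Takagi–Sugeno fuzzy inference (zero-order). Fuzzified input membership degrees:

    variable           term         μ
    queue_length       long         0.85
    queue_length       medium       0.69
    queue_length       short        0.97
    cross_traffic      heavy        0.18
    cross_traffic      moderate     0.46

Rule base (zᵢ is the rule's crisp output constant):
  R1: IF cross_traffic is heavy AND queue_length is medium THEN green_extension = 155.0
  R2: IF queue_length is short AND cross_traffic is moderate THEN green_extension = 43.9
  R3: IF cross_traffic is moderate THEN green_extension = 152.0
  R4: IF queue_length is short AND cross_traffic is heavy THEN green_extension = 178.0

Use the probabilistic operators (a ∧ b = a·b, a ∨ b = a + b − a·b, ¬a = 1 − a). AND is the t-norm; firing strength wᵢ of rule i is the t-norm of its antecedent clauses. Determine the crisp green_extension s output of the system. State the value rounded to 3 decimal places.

116.048

R1 (z=155.0): heavy=0.18, medium=0.69; AND[a·b] → w = 0.1242
R2 (z=43.9): short=0.97, moderate=0.46; AND[a·b] → w = 0.4462
R3 (z=152.0): moderate=0.46 → w = 0.4600
R4 (z=178.0): short=0.97, heavy=0.18; AND[a·b] → w = 0.1746
Weighted average = (0.1242·155.0 + 0.4462·43.9 + 0.4600·152.0 + 0.1746·178.0) / (0.1242 + 0.4462 + 0.4600 + 0.1746)
  = 139.8380 / 1.2050 = 116.048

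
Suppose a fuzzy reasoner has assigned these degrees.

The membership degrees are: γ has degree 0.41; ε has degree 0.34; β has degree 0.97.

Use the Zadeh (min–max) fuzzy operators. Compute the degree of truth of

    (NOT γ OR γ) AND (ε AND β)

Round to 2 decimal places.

0.34

NOT γ = 1 − 0.41 = 0.59
NOT γ OR γ = max(a, b) on (0.59, 0.41) = 0.59
ε AND β = min(a, b) on (0.34, 0.97) = 0.34
(NOT γ OR γ) AND (ε AND β) = min(a, b) on (0.59, 0.34) = 0.34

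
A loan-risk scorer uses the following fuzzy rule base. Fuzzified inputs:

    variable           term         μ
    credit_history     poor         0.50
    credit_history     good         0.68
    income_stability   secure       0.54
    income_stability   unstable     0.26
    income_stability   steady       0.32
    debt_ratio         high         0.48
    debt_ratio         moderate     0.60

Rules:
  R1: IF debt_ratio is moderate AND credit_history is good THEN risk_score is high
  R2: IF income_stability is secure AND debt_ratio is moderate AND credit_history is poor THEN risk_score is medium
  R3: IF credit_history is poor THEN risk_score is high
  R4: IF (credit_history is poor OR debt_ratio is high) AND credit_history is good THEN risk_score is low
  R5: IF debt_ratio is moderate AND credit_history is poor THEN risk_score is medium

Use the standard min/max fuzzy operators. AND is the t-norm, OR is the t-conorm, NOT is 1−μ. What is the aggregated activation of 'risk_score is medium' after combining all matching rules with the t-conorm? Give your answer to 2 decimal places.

0.50

R1: moderate=0.60, good=0.68; AND[min(a, b)] → w = 0.60
R2: secure=0.54, moderate=0.60, poor=0.50; AND[min(a, b)] → w = 0.50
R3: poor=0.50 → w = 0.50
R4: (poor=0.50 OR high=0.48) = 0.50; AND[min(a, b)] with good=0.68 → w = 0.50
R5: moderate=0.60, poor=0.50; AND[min(a, b)] → w = 0.50
Rules with consequent 'medium': {R2, R5} → strengths 0.50, 0.50
Aggregate via t-conorm [max(a, b)]: 0.50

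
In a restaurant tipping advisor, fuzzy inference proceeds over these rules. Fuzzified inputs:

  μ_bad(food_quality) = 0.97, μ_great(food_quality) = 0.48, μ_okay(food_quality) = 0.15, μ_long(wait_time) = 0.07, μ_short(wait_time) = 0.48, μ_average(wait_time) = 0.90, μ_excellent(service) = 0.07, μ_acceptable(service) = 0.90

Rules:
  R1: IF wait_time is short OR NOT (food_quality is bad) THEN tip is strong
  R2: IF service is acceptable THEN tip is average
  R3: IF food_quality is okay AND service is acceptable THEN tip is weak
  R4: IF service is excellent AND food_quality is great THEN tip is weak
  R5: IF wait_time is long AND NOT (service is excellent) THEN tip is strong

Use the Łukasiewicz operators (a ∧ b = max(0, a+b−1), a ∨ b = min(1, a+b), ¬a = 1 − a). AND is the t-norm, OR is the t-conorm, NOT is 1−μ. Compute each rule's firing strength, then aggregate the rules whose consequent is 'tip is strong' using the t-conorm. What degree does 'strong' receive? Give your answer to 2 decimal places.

0.51

R1: short=0.48, ¬bad=1−0.97=0.03; OR[min(1, a+b)] → w = 0.51
R2: acceptable=0.90 → w = 0.90
R3: okay=0.15, acceptable=0.90; AND[max(0, a+b−1)] → w = 0.05
R4: excellent=0.07, great=0.48; AND[max(0, a+b−1)] → w = 0.00
R5: long=0.07, ¬excellent=1−0.07=0.93; AND[max(0, a+b−1)] → w = 0.00
Rules with consequent 'strong': {R1, R5} → strengths 0.51, 0.00
Aggregate via t-conorm [min(1, a+b)]: 0.51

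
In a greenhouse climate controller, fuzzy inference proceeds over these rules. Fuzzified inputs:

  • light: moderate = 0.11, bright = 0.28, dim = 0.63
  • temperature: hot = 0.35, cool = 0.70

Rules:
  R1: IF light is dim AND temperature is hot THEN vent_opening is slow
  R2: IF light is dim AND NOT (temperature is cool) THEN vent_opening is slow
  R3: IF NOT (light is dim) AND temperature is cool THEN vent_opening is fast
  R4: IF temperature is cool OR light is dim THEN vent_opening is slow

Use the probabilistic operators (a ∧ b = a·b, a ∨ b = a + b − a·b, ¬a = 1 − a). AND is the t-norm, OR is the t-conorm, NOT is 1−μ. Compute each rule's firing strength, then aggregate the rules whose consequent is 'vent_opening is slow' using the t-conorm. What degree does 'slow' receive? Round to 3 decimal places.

0.930

R1: dim=0.63, hot=0.35; AND[a·b] → w = 0.2205
R2: dim=0.63, ¬cool=1−0.70=0.30; AND[a·b] → w = 0.1890
R3: ¬dim=1−0.63=0.37, cool=0.70; AND[a·b] → w = 0.2590
R4: cool=0.70, dim=0.63; OR[a + b − a·b] → w = 0.8890
Rules with consequent 'slow': {R1, R2, R4} → strengths 0.2205, 0.1890, 0.8890
Aggregate via t-conorm [a + b − a·b]: 0.9298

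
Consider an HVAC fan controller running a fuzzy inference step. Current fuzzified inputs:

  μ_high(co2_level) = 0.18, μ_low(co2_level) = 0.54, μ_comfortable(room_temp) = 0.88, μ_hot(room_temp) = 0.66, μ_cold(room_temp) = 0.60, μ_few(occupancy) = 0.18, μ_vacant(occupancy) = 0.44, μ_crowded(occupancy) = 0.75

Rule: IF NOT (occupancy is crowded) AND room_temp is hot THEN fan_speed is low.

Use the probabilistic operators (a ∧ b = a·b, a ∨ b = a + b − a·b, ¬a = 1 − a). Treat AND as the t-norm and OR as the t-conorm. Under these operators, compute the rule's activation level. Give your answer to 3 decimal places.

0.165

firing strength: ¬crowded=1−0.75=0.25, hot=0.66; AND[a·b] → w = 0.1650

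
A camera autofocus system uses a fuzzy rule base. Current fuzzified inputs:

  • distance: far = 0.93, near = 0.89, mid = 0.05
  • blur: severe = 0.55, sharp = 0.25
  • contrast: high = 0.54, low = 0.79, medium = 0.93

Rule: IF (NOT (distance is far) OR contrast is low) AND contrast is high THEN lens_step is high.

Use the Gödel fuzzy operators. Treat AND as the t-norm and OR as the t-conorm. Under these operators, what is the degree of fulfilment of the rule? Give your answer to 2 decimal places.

0.54

firing strength: (¬far=1−0.93=0.07 OR low=0.79) = 0.79; AND[min(a, b)] with high=0.54 → w = 0.54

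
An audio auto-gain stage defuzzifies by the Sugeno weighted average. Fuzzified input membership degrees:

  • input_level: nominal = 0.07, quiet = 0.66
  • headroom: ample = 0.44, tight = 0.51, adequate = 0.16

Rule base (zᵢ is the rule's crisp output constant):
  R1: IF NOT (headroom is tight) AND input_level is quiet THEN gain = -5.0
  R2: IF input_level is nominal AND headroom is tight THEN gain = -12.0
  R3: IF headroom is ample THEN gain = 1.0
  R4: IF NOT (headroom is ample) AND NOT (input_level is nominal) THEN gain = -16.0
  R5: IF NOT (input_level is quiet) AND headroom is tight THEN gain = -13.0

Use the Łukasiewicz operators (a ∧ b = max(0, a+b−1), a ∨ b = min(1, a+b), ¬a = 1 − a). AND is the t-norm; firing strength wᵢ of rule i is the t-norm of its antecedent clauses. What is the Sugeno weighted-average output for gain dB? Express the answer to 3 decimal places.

R1 (z=-5.0): ¬tight=1−0.51=0.49, quiet=0.66; AND[max(0, a+b−1)] → w = 0.15
R2 (z=-12.0): nominal=0.07, tight=0.51; AND[max(0, a+b−1)] → w = 0.00
R3 (z=1.0): ample=0.44 → w = 0.44
R4 (z=-16.0): ¬ample=1−0.44=0.56, ¬nominal=1−0.07=0.93; AND[max(0, a+b−1)] → w = 0.49
R5 (z=-13.0): ¬quiet=1−0.66=0.34, tight=0.51; AND[max(0, a+b−1)] → w = 0.00
Weighted average = (0.15·-5.0 + 0.00·-12.0 + 0.44·1.0 + 0.49·-16.0 + 0.00·-13.0) / (0.15 + 0.00 + 0.44 + 0.49 + 0.00)
  = -8.1500 / 1.0800 = -7.546

-7.546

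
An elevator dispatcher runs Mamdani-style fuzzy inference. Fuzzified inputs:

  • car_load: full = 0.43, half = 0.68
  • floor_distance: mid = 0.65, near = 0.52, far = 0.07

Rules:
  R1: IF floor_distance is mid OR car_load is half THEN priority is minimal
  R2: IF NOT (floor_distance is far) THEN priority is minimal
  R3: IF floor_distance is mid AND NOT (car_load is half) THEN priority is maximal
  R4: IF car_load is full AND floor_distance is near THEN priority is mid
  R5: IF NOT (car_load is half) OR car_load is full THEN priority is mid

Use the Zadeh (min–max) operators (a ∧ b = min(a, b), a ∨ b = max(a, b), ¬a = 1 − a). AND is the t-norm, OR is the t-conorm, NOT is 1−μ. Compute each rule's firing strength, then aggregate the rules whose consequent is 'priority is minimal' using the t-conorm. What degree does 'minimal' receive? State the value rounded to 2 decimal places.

0.93

R1: mid=0.65, half=0.68; OR[max(a, b)] → w = 0.68
R2: ¬far=1−0.07=0.93 → w = 0.93
R3: mid=0.65, ¬half=1−0.68=0.32; AND[min(a, b)] → w = 0.32
R4: full=0.43, near=0.52; AND[min(a, b)] → w = 0.43
R5: ¬half=1−0.68=0.32, full=0.43; OR[max(a, b)] → w = 0.43
Rules with consequent 'minimal': {R1, R2} → strengths 0.68, 0.93
Aggregate via t-conorm [max(a, b)]: 0.93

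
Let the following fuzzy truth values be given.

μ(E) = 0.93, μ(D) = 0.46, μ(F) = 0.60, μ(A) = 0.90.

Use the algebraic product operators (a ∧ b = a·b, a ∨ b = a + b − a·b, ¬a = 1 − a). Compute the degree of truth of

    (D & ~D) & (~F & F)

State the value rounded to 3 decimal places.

0.060

~D = 1 − 0.4600 = 0.5400
D & ~D = a·b on (0.4600, 0.5400) = 0.2484
~F = 1 − 0.6000 = 0.4000
~F & F = a·b on (0.4000, 0.6000) = 0.2400
(D & ~D) & (~F & F) = a·b on (0.2484, 0.2400) = 0.0596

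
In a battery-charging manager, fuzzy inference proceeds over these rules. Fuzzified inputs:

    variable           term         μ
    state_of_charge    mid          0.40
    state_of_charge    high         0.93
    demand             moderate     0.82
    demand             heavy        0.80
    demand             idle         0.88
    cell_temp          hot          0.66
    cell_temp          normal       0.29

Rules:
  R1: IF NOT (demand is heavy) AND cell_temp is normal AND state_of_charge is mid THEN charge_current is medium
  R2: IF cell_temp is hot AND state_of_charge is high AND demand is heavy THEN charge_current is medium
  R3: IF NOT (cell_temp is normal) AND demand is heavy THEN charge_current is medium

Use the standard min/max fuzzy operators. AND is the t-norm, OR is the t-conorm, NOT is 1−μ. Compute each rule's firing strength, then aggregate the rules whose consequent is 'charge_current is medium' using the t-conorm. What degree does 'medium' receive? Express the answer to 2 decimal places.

R1: ¬heavy=1−0.80=0.20, normal=0.29, mid=0.40; AND[min(a, b)] → w = 0.20
R2: hot=0.66, high=0.93, heavy=0.80; AND[min(a, b)] → w = 0.66
R3: ¬normal=1−0.29=0.71, heavy=0.80; AND[min(a, b)] → w = 0.71
Rules with consequent 'medium': {R1, R2, R3} → strengths 0.20, 0.66, 0.71
Aggregate via t-conorm [max(a, b)]: 0.71

0.71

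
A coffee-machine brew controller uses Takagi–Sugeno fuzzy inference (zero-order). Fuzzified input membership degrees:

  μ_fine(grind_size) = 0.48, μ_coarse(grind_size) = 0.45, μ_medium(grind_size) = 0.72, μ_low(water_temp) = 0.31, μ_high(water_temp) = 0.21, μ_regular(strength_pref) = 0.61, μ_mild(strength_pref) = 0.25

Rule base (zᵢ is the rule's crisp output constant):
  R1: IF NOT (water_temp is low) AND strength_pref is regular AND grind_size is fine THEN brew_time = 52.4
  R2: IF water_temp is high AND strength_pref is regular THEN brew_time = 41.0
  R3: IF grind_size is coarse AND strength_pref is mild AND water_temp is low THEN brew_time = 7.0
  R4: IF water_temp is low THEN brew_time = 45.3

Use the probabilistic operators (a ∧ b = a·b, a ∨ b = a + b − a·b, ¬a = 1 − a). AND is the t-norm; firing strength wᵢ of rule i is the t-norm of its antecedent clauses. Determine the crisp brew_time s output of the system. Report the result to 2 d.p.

44.63

R1 (z=52.4): ¬low=1−0.31=0.69, regular=0.61, fine=0.48; AND[a·b] → w = 0.2020
R2 (z=41.0): high=0.21, regular=0.61; AND[a·b] → w = 0.1281
R3 (z=7.0): coarse=0.45, mild=0.25, low=0.31; AND[a·b] → w = 0.0349
R4 (z=45.3): low=0.31 → w = 0.3100
Weighted average = (0.2020·52.4 + 0.1281·41.0 + 0.0349·7.0 + 0.3100·45.3) / (0.2020 + 0.1281 + 0.0349 + 0.3100)
  = 30.1257 / 0.6750 = 44.63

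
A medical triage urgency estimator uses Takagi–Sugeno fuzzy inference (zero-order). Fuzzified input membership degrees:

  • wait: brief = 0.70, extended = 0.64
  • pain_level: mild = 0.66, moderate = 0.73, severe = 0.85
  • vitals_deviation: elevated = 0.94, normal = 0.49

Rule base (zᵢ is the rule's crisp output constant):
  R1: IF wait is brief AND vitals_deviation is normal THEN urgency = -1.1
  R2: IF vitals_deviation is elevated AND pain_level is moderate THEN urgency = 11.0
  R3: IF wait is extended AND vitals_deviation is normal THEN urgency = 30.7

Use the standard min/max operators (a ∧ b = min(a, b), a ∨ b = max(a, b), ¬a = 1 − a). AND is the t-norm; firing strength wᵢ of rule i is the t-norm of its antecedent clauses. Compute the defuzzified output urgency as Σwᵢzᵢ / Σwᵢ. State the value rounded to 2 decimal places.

R1 (z=-1.1): brief=0.70, normal=0.49; AND[min(a, b)] → w = 0.49
R2 (z=11.0): elevated=0.94, moderate=0.73; AND[min(a, b)] → w = 0.73
R3 (z=30.7): extended=0.64, normal=0.49; AND[min(a, b)] → w = 0.49
Weighted average = (0.49·-1.1 + 0.73·11.0 + 0.49·30.7) / (0.49 + 0.73 + 0.49)
  = 22.5340 / 1.7100 = 13.18

13.18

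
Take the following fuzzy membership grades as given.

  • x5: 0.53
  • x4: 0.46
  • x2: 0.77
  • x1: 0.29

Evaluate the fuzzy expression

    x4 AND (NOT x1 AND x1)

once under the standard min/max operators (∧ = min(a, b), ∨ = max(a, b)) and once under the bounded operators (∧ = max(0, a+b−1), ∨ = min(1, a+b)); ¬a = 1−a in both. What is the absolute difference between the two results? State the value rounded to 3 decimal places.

0.290

Under standard min/max:
  NOT x1 = 1 − 0.29 = 0.71
  NOT x1 AND x1 = min(a, b) on (0.71, 0.29) = 0.29
  x4 AND (NOT x1 AND x1) = min(a, b) on (0.46, 0.29) = 0.29
  → value = 0.2900
Under bounded:
  NOT x1 = 1 − 0.29 = 0.71
  NOT x1 AND x1 = max(0, a+b−1) on (0.71, 0.29) = 0.00
  x4 AND (NOT x1 AND x1) = max(0, a+b−1) on (0.46, 0.00) = 0.00
  → value = 0.0000
|0.2900 − 0.0000| = 0.290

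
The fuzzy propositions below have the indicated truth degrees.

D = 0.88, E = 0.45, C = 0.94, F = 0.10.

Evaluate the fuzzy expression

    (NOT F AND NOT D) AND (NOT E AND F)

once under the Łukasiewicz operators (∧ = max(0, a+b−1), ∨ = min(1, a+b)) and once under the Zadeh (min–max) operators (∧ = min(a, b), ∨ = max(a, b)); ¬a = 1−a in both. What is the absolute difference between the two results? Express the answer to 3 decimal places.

0.100

Under Łukasiewicz:
  NOT F = 1 − 0.10 = 0.90
  NOT D = 1 − 0.88 = 0.12
  NOT F AND NOT D = max(0, a+b−1) on (0.90, 0.12) = 0.02
  NOT E = 1 − 0.45 = 0.55
  NOT E AND F = max(0, a+b−1) on (0.55, 0.10) = 0.00
  (NOT F AND NOT D) AND (NOT E AND F) = max(0, a+b−1) on (0.02, 0.00) = 0.00
  → value = 0.0000
Under Zadeh (min–max):
  NOT F = 1 − 0.10 = 0.90
  NOT D = 1 − 0.88 = 0.12
  NOT F AND NOT D = min(a, b) on (0.90, 0.12) = 0.12
  NOT E = 1 − 0.45 = 0.55
  NOT E AND F = min(a, b) on (0.55, 0.10) = 0.10
  (NOT F AND NOT D) AND (NOT E AND F) = min(a, b) on (0.12, 0.10) = 0.10
  → value = 0.1000
|0.0000 − 0.1000| = 0.100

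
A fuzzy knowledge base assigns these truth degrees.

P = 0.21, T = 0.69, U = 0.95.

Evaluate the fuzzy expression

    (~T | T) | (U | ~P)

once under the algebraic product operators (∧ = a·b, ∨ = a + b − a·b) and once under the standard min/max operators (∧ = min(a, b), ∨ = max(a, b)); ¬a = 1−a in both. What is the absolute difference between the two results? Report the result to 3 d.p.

Under algebraic product:
  ~T = 1 − 0.6900 = 0.3100
  ~T | T = a + b − a·b on (0.3100, 0.6900) = 0.7861
  ~P = 1 − 0.2100 = 0.7900
  U | ~P = a + b − a·b on (0.9500, 0.7900) = 0.9895
  (~T | T) | (U | ~P) = a + b − a·b on (0.7861, 0.9895) = 0.9978
  → value = 0.9978
Under standard min/max:
  ~T = 1 − 0.69 = 0.31
  ~T | T = max(a, b) on (0.31, 0.69) = 0.69
  ~P = 1 − 0.21 = 0.79
  U | ~P = max(a, b) on (0.95, 0.79) = 0.95
  (~T | T) | (U | ~P) = max(a, b) on (0.69, 0.95) = 0.95
  → value = 0.9500
|0.9978 − 0.9500| = 0.048

0.048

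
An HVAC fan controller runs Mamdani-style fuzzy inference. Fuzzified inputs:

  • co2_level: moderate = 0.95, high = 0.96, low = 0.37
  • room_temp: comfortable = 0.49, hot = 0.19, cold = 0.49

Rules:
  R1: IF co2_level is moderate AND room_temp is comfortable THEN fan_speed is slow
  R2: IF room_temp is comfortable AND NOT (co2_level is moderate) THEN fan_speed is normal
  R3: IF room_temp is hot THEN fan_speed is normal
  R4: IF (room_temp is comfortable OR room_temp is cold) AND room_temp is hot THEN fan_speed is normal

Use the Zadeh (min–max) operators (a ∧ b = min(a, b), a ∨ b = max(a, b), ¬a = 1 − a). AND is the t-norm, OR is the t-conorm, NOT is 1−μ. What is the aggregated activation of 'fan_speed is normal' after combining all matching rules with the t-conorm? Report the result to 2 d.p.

R1: moderate=0.95, comfortable=0.49; AND[min(a, b)] → w = 0.49
R2: comfortable=0.49, ¬moderate=1−0.95=0.05; AND[min(a, b)] → w = 0.05
R3: hot=0.19 → w = 0.19
R4: (comfortable=0.49 OR cold=0.49) = 0.49; AND[min(a, b)] with hot=0.19 → w = 0.19
Rules with consequent 'normal': {R2, R3, R4} → strengths 0.05, 0.19, 0.19
Aggregate via t-conorm [max(a, b)]: 0.19

0.19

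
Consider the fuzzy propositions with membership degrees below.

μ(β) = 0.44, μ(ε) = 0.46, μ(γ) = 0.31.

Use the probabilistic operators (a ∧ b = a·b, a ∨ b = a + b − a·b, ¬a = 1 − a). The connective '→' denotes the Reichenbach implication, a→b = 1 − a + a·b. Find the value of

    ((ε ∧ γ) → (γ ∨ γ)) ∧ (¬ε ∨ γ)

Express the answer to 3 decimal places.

0.636

ε ∧ γ = a·b on (0.4600, 0.3100) = 0.1426
γ ∨ γ = a + b − a·b on (0.3100, 0.3100) = 0.5239
(ε ∧ γ) → (γ ∨ γ)  [Reichenbach: 1 − a + a·b] with a=0.1426, b=0.5239 → 0.9321
¬ε = 1 − 0.4600 = 0.5400
¬ε ∨ γ = a + b − a·b on (0.5400, 0.3100) = 0.6826
((ε ∧ γ) → (γ ∨ γ)) ∧ (¬ε ∨ γ) = a·b on (0.9321, 0.6826) = 0.6363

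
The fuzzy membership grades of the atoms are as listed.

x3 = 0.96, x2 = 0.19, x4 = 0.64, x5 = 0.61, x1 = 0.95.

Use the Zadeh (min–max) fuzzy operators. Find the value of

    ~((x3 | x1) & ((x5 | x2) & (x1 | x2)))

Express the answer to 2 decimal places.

0.39

x3 | x1 = max(a, b) on (0.96, 0.95) = 0.96
x5 | x2 = max(a, b) on (0.61, 0.19) = 0.61
x1 | x2 = max(a, b) on (0.95, 0.19) = 0.95
(x5 | x2) & (x1 | x2) = min(a, b) on (0.61, 0.95) = 0.61
(x3 | x1) & ((x5 | x2) & (x1 | x2)) = min(a, b) on (0.96, 0.61) = 0.61
~((x3 | x1) & ((x5 | x2) & (x1 | x2))) = 1 − 0.61 = 0.39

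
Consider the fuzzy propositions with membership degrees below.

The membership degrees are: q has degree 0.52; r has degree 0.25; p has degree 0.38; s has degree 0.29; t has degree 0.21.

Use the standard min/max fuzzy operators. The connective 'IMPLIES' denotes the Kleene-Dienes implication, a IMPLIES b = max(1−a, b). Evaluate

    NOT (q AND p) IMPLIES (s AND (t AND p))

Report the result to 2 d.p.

0.38

q AND p = min(a, b) on (0.52, 0.38) = 0.38
NOT (q AND p) = 1 − 0.38 = 0.62
t AND p = min(a, b) on (0.21, 0.38) = 0.21
s AND (t AND p) = min(a, b) on (0.29, 0.21) = 0.21
NOT (q AND p) IMPLIES (s AND (t AND p))  [Kleene-Dienes: max(1−a, b)] with a=0.62, b=0.21 → 0.38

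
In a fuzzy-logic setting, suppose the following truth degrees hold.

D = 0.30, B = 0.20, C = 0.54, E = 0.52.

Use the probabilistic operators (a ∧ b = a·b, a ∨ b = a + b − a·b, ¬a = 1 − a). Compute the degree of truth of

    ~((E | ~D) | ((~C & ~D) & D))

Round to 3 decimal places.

~D = 1 − 0.3000 = 0.7000
E | ~D = a + b − a·b on (0.5200, 0.7000) = 0.8560
~C = 1 − 0.5400 = 0.4600
~D = 1 − 0.3000 = 0.7000
~C & ~D = a·b on (0.4600, 0.7000) = 0.3220
(~C & ~D) & D = a·b on (0.3220, 0.3000) = 0.0966
(E | ~D) | ((~C & ~D) & D) = a + b − a·b on (0.8560, 0.0966) = 0.8699
~((E | ~D) | ((~C & ~D) & D)) = 1 − 0.8699 = 0.1301

0.130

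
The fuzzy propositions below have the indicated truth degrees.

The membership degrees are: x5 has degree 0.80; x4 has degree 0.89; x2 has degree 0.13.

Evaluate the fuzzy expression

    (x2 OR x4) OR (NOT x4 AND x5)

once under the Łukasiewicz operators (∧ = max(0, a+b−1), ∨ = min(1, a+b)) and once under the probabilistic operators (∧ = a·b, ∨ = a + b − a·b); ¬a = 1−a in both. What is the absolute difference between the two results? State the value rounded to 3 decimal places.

0.087

Under Łukasiewicz:
  x2 OR x4 = min(1, a+b) on (0.13, 0.89) = 1.00
  NOT x4 = 1 − 0.89 = 0.11
  NOT x4 AND x5 = max(0, a+b−1) on (0.11, 0.80) = 0.00
  (x2 OR x4) OR (NOT x4 AND x5) = min(1, a+b) on (1.00, 0.00) = 1.00
  → value = 1.0000
Under probabilistic:
  x2 OR x4 = a + b − a·b on (0.1300, 0.8900) = 0.9043
  NOT x4 = 1 − 0.8900 = 0.1100
  NOT x4 AND x5 = a·b on (0.1100, 0.8000) = 0.0880
  (x2 OR x4) OR (NOT x4 AND x5) = a + b − a·b on (0.9043, 0.0880) = 0.9127
  → value = 0.9127
|1.0000 − 0.9127| = 0.087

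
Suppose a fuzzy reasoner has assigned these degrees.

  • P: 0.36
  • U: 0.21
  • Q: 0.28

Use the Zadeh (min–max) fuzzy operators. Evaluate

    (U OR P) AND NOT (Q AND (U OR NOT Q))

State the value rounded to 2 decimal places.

0.36

U OR P = max(a, b) on (0.21, 0.36) = 0.36
NOT Q = 1 − 0.28 = 0.72
U OR NOT Q = max(a, b) on (0.21, 0.72) = 0.72
Q AND (U OR NOT Q) = min(a, b) on (0.28, 0.72) = 0.28
NOT (Q AND (U OR NOT Q)) = 1 − 0.28 = 0.72
(U OR P) AND NOT (Q AND (U OR NOT Q)) = min(a, b) on (0.36, 0.72) = 0.36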